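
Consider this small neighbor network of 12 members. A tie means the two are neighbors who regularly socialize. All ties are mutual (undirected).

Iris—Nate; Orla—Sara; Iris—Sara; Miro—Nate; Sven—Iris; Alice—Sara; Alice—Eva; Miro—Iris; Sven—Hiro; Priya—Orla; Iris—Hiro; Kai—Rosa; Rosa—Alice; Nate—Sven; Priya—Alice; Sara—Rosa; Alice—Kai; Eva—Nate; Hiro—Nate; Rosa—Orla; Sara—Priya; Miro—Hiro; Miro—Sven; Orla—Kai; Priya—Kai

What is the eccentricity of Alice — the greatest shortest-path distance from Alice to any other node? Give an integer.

Distances from Alice: Eva:1, Hiro:3, Iris:2, Kai:1, Miro:3, Nate:2, Orla:2, Priya:1, Rosa:1, Sara:1, Sven:3.
The largest is 3 (to Miro, Sven, and Hiro), so the eccentricity of Alice is 3.

3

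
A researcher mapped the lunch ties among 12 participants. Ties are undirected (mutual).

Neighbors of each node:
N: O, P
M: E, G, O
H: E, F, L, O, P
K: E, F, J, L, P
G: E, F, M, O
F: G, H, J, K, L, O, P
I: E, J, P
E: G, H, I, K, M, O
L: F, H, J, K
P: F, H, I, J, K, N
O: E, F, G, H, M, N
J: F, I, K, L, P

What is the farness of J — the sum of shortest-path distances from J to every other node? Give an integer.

18

Distances from J: E:2, F:1, G:2, H:2, I:1, K:1, L:1, M:3, N:2, O:2, P:1.
Sum = 2 + 1 + 2 + 2 + 1 + 1 + 1 + 3 + 2 + 2 + 1 = 18.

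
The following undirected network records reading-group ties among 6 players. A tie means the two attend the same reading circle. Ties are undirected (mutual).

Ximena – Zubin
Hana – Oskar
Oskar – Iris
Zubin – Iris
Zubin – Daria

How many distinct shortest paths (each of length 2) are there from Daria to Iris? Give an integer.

1

The shortest distance is 2, and the only length-2 path is Daria–Zubin–Iris. So there is exactly 1 shortest path.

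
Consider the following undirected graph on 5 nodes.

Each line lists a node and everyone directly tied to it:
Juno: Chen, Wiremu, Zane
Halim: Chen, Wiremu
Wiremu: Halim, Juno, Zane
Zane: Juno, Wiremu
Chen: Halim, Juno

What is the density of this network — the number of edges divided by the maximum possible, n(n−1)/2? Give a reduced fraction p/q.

3/5

There are 6 edges and 5 nodes, so the maximum possible is C(5,2) = 10.
Density = 6/10 = 3/5.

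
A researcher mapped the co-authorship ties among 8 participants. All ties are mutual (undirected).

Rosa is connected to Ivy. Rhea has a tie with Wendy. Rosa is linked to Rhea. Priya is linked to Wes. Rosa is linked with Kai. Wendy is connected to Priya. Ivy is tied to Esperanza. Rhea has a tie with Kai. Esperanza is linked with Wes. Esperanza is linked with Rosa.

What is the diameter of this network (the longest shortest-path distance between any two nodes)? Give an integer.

Eccentricity of each node (its greatest distance to any other): Esperanza:3, Ivy:3, Kai:3, Priya:3, Rhea:3, Rosa:3, Wendy:3, Wes:3.
The maximum eccentricity is 3, realized for instance by the pair Priya–Ivy via Priya – Wes – Esperanza – Ivy. So the diameter is 3.

3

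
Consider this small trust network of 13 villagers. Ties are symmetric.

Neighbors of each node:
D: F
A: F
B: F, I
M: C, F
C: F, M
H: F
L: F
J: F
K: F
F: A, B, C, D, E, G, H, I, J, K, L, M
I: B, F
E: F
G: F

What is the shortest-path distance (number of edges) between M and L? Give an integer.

One shortest route is M – F – L, which uses 2 edges, and M and L are not directly tied, so nothing shorter exists. So d(M,L) = 2.

2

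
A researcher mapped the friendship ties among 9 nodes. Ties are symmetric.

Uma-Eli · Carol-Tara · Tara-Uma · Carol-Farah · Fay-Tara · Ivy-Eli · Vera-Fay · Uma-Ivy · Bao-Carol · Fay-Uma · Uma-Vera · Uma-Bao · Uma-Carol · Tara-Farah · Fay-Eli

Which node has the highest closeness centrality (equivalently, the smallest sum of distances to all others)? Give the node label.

Farness (sum of distances to all others) for each node — Bao:14, Carol:12, Eli:14, Farah:17, Fay:12, Ivy:15, Tara:12, Uma:9, Vera:15.
The smallest farness is 9, for Uma, so Uma has the highest closeness.

Uma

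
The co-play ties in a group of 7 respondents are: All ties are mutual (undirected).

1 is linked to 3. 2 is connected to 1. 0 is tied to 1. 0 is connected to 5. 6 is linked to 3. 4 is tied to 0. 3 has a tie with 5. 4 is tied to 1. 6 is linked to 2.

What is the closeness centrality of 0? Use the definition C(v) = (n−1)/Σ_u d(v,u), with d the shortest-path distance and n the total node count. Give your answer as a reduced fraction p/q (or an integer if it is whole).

Distances from 0: 1:1, 2:2, 3:2, 4:1, 5:1, 6:3. Sum = 10.
n = 7, so closeness = 6/10 = 3/5.

3/5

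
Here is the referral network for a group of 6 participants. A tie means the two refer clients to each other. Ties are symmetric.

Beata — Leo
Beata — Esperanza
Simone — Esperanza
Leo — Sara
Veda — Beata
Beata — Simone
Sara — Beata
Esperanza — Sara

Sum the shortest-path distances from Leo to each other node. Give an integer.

8

Distances from Leo: Beata:1, Esperanza:2, Sara:1, Simone:2, Veda:2.
Sum = 1 + 2 + 1 + 2 + 2 = 8.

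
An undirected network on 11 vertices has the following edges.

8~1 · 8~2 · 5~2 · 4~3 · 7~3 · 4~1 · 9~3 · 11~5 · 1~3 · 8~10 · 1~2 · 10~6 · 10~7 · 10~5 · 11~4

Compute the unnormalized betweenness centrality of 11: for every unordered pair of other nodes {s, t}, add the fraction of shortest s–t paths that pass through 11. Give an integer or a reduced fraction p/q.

Pairs whose geodesics pass through 11 — 10–4: 1/3; 4–5: 1; 4–6: 1/3; 9–5: 1/3; 5–3: 1/3.
All other pairs contribute 0.
Summing the contributions gives betweenness(11) = 7/3.

7/3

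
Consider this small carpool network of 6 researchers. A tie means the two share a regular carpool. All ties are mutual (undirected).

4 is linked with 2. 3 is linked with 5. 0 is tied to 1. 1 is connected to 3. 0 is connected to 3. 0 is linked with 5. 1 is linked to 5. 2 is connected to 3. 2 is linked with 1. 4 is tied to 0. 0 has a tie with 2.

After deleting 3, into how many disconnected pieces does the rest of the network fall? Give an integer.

1

3's neighbors (0, 1, 2, and 5) remain reachable from one another through other ties, so the rest of the network stays in one piece.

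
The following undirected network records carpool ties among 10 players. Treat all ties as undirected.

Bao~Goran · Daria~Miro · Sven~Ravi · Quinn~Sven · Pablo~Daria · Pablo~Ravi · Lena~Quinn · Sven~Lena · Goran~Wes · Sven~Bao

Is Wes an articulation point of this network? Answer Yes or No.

No

Even without Wes, every remaining node can still reach every other (the residual graph is connected), so Wes is not a cut vertex.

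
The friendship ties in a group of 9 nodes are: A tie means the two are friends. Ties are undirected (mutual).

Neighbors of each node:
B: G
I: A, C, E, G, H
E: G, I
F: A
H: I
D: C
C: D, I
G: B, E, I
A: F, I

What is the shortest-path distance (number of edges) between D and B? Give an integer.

4

One shortest route is D – C – I – G – B, which uses 4 edges, and at distance 3 from D we only reach {A, E, G, H}, which does not include B. So d(D,B) = 4.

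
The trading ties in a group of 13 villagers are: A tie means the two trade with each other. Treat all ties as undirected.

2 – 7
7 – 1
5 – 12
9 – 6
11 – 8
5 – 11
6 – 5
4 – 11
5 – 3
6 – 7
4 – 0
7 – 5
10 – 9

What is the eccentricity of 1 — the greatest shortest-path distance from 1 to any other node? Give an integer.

Distances from 1: 0:5, 2:2, 3:3, 4:4, 5:2, 6:2, 7:1, 8:4, 9:3, 10:4, 11:3, 12:3.
The largest is 5 (to 0), so the eccentricity of 1 is 5.

5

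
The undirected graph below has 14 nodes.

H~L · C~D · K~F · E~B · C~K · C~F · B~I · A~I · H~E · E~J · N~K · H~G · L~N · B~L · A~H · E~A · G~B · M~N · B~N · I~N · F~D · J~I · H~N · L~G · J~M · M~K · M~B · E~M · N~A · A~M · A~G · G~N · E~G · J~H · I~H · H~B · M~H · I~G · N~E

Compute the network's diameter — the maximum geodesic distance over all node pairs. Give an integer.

4

Eccentricity of each node (its greatest distance to any other): A:4, B:4, C:3, D:4, E:4, F:3, G:4, H:4, I:4, J:4, K:2, L:4, M:3, N:3.
The maximum eccentricity is 4, realized for instance by the pair D–E via D – C – K – M – E. So the diameter is 4.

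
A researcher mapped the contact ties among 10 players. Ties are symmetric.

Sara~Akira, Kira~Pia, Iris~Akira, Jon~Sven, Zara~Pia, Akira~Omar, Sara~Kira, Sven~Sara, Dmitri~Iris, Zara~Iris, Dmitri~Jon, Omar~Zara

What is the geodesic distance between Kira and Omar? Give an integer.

One shortest route is Kira – Pia – Zara – Omar, which uses 3 edges, and at distance 2 from Kira we only reach {Akira, Sven, Zara}, which does not include Omar. So d(Kira,Omar) = 3.

3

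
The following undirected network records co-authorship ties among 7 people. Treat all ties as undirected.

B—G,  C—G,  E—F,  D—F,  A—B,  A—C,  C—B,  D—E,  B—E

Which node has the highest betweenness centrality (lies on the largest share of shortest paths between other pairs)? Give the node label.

B

Unnormalized betweenness of each node: A:0, B:19/2, C:1/2, D:0, E:8, F:0, G:0.
B has the largest value, 19/2, making it the main broker — the node through which the most shortest paths run.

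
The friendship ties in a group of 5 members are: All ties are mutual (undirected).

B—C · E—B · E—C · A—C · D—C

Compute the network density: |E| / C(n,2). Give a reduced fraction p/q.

1/2

There are 5 edges and 5 nodes, so the maximum possible is C(5,2) = 10.
Density = 5/10 = 1/2.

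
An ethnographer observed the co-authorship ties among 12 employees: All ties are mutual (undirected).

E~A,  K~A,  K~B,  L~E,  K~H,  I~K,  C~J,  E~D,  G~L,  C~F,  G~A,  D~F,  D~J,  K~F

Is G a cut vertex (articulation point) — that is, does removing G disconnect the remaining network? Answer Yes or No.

No

Even without G, every remaining node can still reach every other (the residual graph is connected), so G is not a cut vertex.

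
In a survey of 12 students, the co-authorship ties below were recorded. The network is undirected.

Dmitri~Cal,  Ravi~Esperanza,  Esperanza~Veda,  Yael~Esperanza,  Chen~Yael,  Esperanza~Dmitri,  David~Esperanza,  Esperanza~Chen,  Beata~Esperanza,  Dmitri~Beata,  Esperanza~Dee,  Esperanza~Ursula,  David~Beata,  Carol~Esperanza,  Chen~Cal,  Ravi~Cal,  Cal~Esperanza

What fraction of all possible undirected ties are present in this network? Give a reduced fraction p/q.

There are 17 edges and 12 nodes, so the maximum possible is C(12,2) = 66.
Density = 17/66.

17/66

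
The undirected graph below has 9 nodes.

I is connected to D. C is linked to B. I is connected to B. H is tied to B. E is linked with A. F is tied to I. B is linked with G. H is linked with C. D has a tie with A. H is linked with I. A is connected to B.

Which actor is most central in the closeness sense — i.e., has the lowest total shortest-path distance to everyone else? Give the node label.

Farness (sum of distances to all others) for each node — A:14, B:11, C:17, D:16, E:21, F:20, G:18, H:14, I:13.
The smallest farness is 11, for B, so B has the highest closeness.

B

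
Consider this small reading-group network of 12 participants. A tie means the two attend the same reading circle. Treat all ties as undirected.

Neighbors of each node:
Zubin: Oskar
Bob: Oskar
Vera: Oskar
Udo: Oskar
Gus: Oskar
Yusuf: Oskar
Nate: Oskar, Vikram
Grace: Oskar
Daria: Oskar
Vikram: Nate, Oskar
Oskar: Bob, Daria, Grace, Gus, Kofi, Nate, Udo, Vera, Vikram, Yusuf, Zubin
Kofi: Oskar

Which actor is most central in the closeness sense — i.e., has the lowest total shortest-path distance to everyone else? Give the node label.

Oskar

Farness (sum of distances to all others) for each node — Bob:21, Daria:21, Grace:21, Gus:21, Kofi:21, Nate:20, Oskar:11, Udo:21, Vera:21, Vikram:20, Yusuf:21, Zubin:21.
The smallest farness is 11, for Oskar, so Oskar has the highest closeness.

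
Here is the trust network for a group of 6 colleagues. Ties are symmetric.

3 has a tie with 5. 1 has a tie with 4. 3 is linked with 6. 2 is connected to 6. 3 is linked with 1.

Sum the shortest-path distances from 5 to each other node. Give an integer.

Distances from 5: 1:2, 2:3, 3:1, 4:3, 6:2.
Sum = 2 + 3 + 1 + 3 + 2 = 11.

11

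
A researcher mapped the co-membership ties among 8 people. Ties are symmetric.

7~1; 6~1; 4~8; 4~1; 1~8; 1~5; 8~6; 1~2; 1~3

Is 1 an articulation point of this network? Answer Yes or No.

Yes

Removing 1 leaves {2} with no path to {4, 6, and 8}, so the network splits into 5 components. 1 is a cut vertex.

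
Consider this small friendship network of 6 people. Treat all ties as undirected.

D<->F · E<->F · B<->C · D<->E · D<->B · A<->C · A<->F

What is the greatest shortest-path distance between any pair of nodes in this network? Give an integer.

3

Eccentricity of each node (its greatest distance to any other): A:2, B:2, C:3, D:2, E:3, F:2.
The maximum eccentricity is 3, realized for instance by the pair E–C via E – D – B – C. So the diameter is 3.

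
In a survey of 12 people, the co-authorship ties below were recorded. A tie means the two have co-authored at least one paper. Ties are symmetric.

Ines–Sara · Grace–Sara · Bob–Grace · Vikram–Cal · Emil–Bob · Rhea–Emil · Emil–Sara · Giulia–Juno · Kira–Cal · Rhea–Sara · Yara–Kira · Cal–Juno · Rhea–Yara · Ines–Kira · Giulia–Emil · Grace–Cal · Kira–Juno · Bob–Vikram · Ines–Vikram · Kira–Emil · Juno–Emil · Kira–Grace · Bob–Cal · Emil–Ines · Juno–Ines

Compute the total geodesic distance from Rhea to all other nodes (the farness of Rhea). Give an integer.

21

Distances from Rhea: Bob:2, Cal:3, Emil:1, Giulia:2, Grace:2, Ines:2, Juno:2, Kira:2, Sara:1, Vikram:3, Yara:1.
Sum = 2 + 3 + 1 + 2 + 2 + 2 + 2 + 2 + 1 + 3 + 1 = 21.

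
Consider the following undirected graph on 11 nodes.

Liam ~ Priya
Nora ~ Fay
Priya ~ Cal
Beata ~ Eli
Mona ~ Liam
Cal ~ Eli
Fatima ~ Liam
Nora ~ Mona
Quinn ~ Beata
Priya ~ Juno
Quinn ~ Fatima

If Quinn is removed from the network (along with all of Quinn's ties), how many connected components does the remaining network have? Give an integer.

1

Quinn's neighbors (Beata and Fatima) remain reachable from one another through other ties, so the rest of the network stays in one piece.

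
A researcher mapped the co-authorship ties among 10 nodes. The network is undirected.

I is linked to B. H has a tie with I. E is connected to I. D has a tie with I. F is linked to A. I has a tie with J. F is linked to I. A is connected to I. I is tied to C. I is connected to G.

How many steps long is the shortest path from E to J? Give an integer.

One shortest route is E – I – J, which uses 2 edges, and E and J are not directly tied, so nothing shorter exists. So d(E,J) = 2.

2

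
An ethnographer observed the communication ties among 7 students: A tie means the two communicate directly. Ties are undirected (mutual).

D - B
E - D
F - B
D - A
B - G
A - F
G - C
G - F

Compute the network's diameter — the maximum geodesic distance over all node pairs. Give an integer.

Eccentricity of each node (its greatest distance to any other): A:3, B:2, C:4, D:3, E:4, F:3, G:3.
The maximum eccentricity is 4, realized for instance by the pair E–C via E – D – B – G – C. So the diameter is 4.

4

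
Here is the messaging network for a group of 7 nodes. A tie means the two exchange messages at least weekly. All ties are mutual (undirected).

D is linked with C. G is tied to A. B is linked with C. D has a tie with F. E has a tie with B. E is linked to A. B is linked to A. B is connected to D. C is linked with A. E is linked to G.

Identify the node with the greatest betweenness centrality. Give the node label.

Unnormalized betweenness of each node: A:10/3, B:29/6, C:5/3, D:5, E:7/6, F:0, G:0.
D has the largest value, 5, making it the main broker — the node through which the most shortest paths run.

D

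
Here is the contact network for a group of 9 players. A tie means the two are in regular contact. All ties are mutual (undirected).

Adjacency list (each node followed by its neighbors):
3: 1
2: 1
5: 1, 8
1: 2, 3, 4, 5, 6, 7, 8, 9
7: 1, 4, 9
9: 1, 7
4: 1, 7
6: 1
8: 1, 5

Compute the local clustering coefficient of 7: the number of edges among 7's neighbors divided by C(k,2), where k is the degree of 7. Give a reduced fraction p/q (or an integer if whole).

7's neighbors: 1, 4, and 9 (k = 3).
Possible neighbor pairs: C(3,2) = 3. Edges among them: 1–4, 1–9 → e = 2.
Clustering(7) = 2/3.

2/3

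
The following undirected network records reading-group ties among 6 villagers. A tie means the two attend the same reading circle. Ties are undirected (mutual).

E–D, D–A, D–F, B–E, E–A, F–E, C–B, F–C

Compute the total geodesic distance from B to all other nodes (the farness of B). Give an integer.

8

Distances from B: A:2, C:1, D:2, E:1, F:2.
Sum = 2 + 1 + 2 + 1 + 2 = 8.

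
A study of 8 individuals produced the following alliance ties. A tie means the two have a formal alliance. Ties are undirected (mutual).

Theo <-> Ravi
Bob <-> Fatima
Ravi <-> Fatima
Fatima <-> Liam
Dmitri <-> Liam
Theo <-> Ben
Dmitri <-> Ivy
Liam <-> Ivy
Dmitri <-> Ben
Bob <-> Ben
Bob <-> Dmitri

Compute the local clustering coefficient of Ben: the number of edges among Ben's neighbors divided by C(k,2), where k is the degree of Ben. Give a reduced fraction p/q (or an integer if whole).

1/3

Ben's neighbors: Bob, Dmitri, and Theo (k = 3).
Possible neighbor pairs: C(3,2) = 3. Edges among them: Bob–Dmitri → e = 1.
Clustering(Ben) = 1/3.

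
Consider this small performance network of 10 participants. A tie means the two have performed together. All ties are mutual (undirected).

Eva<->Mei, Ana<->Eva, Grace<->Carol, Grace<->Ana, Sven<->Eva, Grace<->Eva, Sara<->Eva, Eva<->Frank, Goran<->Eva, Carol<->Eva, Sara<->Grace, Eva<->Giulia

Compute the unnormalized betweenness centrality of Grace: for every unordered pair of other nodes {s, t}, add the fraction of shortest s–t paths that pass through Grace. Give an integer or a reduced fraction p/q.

Pairs whose geodesics pass through Grace — Sara–Ana: 1/2; Sara–Carol: 1/2; Ana–Carol: 1/2.
All other pairs contribute 0.
Summing the contributions gives betweenness(Grace) = 3/2.

3/2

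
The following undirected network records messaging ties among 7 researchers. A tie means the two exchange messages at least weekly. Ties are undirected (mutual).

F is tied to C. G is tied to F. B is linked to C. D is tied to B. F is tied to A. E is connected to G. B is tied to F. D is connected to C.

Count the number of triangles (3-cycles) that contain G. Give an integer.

G's neighbors are E and F, but none of them are tied to each other, so no triangle contains G.

0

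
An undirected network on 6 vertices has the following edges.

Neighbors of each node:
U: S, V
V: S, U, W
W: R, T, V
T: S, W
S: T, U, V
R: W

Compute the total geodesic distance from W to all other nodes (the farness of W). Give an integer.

Distances from W: R:1, S:2, T:1, U:2, V:1.
Sum = 1 + 2 + 1 + 2 + 1 = 7.

7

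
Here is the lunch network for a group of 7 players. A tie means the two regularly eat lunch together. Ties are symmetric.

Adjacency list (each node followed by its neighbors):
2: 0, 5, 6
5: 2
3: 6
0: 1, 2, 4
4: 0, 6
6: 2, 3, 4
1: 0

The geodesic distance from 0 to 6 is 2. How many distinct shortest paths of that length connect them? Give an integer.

2

The shortest distance is 2. The length-2 paths are: 0–2–6; 0–4–6.
That gives 2 distinct shortest paths.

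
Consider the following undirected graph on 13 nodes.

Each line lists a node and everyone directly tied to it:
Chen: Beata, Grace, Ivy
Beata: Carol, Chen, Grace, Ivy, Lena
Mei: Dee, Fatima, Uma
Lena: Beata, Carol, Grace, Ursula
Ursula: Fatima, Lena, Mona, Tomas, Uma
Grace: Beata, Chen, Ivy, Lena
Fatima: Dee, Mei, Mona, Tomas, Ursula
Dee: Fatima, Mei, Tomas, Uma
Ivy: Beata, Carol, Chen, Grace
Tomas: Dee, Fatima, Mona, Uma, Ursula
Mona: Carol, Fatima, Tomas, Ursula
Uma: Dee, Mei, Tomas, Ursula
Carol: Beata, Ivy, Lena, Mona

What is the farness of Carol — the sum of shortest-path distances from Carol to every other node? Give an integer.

Distances from Carol: Beata:1, Chen:2, Dee:3, Fatima:2, Grace:2, Ivy:1, Lena:1, Mei:3, Mona:1, Tomas:2, Uma:3, Ursula:2.
Sum = 1 + 2 + 3 + 2 + 2 + 1 + 1 + 3 + 1 + 2 + 3 + 2 = 23.

23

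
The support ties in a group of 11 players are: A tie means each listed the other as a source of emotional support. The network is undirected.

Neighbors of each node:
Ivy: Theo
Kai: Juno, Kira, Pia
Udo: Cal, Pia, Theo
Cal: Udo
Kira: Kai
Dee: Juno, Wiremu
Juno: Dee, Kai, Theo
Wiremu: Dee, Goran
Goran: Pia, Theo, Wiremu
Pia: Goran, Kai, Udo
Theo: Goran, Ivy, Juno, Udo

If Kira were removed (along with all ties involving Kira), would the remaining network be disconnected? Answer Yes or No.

Even without Kira, every remaining node can still reach every other (the residual graph is connected), so Kira is not a cut vertex.

No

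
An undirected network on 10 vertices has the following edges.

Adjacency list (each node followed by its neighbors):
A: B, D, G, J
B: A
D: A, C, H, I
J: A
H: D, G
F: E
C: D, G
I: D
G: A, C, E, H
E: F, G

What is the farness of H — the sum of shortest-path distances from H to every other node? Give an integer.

19

Distances from H: A:2, B:3, C:2, D:1, E:2, F:3, G:1, I:2, J:3.
Sum = 2 + 3 + 2 + 1 + 2 + 3 + 1 + 2 + 3 = 19.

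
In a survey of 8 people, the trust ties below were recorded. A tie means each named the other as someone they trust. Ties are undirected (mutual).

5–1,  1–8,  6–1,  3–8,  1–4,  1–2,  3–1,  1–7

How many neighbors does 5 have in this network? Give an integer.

5 is directly tied to 1. That is 1 neighbor, so the degree of 5 is 1.

1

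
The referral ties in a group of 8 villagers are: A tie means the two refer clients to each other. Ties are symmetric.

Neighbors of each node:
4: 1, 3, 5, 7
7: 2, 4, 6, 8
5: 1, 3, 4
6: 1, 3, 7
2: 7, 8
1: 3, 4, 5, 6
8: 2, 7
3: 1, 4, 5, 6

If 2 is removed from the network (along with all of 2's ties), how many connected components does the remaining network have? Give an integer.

1

2's neighbors (7 and 8) remain reachable from one another through other ties, so the rest of the network stays in one piece.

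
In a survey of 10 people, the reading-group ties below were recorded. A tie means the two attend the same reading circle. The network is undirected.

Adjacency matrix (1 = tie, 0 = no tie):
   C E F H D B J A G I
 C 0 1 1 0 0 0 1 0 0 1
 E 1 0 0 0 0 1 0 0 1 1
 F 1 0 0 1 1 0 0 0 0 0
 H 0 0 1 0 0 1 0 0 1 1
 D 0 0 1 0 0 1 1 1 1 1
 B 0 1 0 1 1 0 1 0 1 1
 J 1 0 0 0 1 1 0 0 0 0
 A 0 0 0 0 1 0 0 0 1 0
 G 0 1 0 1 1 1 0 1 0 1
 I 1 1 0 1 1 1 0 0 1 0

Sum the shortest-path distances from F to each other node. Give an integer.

15

Distances from F: A:2, B:2, C:1, D:1, E:2, G:2, H:1, I:2, J:2.
Sum = 2 + 2 + 1 + 1 + 2 + 2 + 1 + 2 + 2 = 15.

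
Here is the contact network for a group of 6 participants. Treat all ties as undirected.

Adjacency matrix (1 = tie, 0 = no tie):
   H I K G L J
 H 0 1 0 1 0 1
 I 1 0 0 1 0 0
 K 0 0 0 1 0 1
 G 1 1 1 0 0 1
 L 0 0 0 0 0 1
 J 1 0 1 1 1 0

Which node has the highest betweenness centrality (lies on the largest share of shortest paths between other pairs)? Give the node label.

Unnormalized betweenness of each node: G:5/2, H:1, I:0, J:9/2, K:0, L:0.
J has the largest value, 9/2, making it the main broker — the node through which the most shortest paths run.

J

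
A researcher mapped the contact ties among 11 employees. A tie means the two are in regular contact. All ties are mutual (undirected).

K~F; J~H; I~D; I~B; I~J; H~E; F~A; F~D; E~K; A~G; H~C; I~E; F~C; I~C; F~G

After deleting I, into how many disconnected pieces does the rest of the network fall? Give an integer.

2

Without I, the remaining ties split the others into: {A, C, D, E, F, G, H, J, K}; {B}.
That's 2 separate components.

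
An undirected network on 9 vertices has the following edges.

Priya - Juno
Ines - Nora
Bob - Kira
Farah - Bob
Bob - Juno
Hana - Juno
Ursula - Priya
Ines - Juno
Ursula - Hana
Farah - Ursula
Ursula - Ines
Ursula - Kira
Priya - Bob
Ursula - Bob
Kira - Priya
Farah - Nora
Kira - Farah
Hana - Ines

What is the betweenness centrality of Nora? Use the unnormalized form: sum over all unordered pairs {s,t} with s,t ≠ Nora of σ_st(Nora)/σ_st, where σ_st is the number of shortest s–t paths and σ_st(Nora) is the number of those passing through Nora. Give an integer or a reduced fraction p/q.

1/2

Pairs whose geodesics pass through Nora — Ines–Farah: 1/2.
All other pairs contribute 0.
Summing the contributions gives betweenness(Nora) = 1/2.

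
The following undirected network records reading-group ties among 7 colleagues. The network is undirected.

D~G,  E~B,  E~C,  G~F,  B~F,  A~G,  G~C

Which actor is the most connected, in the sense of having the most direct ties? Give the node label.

G

Degrees — A:1, B:2, C:2, D:1, E:2, F:2, G:4.
The maximum is 4, attained only by G.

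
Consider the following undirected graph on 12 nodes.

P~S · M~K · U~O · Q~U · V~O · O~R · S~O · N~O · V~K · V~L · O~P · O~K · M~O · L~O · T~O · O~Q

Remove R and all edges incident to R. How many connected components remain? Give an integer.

1

R's neighbors (O) remain reachable from one another through other ties, so the rest of the network stays in one piece.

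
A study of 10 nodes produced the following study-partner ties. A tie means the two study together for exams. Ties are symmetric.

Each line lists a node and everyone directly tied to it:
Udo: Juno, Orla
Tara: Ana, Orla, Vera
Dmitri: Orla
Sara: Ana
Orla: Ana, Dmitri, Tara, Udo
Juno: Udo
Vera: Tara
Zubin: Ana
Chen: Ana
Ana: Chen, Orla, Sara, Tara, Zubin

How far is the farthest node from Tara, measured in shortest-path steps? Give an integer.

3

Distances from Tara: Ana:1, Chen:2, Dmitri:2, Juno:3, Orla:1, Sara:2, Udo:2, Vera:1, Zubin:2.
The largest is 3 (to Juno), so the eccentricity of Tara is 3.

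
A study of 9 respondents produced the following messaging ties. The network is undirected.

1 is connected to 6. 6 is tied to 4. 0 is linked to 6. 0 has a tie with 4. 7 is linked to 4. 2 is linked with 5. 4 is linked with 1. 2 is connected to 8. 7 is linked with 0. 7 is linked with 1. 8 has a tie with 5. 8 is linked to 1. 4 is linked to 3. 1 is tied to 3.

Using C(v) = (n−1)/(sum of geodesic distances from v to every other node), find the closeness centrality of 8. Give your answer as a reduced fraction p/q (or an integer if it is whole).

Distances from 8: 0:3, 1:1, 2:1, 3:2, 4:2, 5:1, 6:2, 7:2. Sum = 14.
n = 9, so closeness = 8/14 = 4/7.

4/7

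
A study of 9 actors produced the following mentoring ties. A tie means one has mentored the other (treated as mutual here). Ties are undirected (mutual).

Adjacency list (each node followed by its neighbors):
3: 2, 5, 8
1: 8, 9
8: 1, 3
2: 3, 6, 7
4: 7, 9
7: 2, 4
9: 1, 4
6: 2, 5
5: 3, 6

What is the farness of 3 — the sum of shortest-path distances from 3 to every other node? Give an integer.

Distances from 3: 1:2, 2:1, 4:3, 5:1, 6:2, 7:2, 8:1, 9:3.
Sum = 2 + 1 + 3 + 1 + 2 + 2 + 1 + 3 = 15.

15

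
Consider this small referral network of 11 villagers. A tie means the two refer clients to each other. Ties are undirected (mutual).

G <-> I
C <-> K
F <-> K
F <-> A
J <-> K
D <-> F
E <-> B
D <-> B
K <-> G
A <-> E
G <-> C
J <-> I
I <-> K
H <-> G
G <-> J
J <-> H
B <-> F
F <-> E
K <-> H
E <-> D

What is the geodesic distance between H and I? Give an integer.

One shortest route is H – G – I, which uses 2 edges, and H and I are not directly tied, so nothing shorter exists. So d(H,I) = 2.

2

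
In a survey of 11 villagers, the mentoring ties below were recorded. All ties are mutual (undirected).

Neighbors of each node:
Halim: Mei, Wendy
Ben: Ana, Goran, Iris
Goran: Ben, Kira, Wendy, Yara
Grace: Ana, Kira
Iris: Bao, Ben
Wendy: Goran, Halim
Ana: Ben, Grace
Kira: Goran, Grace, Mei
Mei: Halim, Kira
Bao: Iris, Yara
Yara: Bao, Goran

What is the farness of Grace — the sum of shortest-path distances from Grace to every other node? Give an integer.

24

Distances from Grace: Ana:1, Bao:4, Ben:2, Goran:2, Halim:3, Iris:3, Kira:1, Mei:2, Wendy:3, Yara:3.
Sum = 1 + 4 + 2 + 2 + 3 + 3 + 1 + 2 + 3 + 3 = 24.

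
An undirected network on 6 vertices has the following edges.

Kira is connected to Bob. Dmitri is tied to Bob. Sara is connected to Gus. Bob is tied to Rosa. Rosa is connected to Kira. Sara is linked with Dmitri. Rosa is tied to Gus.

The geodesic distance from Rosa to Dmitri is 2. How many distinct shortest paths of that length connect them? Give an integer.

The shortest distance is 2, and the only length-2 path is Rosa–Bob–Dmitri. So there is exactly 1 shortest path.

1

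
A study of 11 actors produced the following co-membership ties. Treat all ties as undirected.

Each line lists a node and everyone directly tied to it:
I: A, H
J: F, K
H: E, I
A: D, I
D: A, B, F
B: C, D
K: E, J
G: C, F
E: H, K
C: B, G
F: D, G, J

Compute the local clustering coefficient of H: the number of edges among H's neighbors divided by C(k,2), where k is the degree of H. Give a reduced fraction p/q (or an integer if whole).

H's neighbors: E and I (k = 2).
Possible neighbor pairs: C(2,2) = 1. Edges among them: none → e = 0.
Clustering(H) = 0/1.

0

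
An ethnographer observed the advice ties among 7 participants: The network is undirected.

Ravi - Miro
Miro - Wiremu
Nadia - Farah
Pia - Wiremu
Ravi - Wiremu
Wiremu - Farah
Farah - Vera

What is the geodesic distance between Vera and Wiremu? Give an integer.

One shortest route is Vera – Farah – Wiremu, which uses 2 edges, and Vera and Wiremu are not directly tied, so nothing shorter exists. So d(Vera,Wiremu) = 2.

2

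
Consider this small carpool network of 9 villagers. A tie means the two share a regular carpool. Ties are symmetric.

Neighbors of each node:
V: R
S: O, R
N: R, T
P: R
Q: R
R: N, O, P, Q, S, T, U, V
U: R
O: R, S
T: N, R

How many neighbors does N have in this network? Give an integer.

N is directly tied to R and T. That is 2 neighbors, so the degree of N is 2.

2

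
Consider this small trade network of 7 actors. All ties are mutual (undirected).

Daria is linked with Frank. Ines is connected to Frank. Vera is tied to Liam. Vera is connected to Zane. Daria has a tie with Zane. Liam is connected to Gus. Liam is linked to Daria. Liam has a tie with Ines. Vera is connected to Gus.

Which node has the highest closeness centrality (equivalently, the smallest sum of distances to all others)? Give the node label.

Farness (sum of distances to all others) for each node — Daria:9, Frank:12, Gus:11, Ines:11, Liam:8, Vera:10, Zane:11.
The smallest farness is 8, for Liam, so Liam has the highest closeness.

Liam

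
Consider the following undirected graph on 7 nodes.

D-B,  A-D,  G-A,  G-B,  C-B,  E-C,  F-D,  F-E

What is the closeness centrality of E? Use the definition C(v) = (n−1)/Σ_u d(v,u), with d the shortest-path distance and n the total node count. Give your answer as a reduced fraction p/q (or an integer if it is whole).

1/2

Distances from E: A:3, B:2, C:1, D:2, F:1, G:3. Sum = 12.
n = 7, so closeness = 6/12 = 1/2.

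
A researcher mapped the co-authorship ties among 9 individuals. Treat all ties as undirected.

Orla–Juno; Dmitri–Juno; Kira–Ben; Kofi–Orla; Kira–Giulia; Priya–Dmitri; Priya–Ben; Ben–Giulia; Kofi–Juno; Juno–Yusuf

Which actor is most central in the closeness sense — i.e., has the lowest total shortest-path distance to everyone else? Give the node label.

Farness (sum of distances to all others) for each node — Ben:20, Dmitri:16, Giulia:26, Juno:17, Kira:26, Kofi:23, Orla:23, Priya:17, Yusuf:24.
The smallest farness is 16, for Dmitri, so Dmitri has the highest closeness.

Dmitri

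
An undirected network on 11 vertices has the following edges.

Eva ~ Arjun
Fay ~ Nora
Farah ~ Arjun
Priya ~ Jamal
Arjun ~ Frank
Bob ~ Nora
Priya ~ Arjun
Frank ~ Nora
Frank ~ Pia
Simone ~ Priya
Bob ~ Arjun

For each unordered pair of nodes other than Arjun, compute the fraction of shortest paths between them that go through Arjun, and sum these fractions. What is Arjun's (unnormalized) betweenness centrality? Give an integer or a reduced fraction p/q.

Pairs whose geodesics pass through Arjun — Priya–Eva: 1; Priya–Pia: 1; Priya–Fay: 2/2; Priya–Frank: 1; Priya–Bob: 1; Priya–Farah: 1; Priya–Nora: 2/2; Eva–Pia: 1; Eva–Fay: 2/2; Eva–Frank: 1; Eva–Simone: 1; Eva–Bob: 1; Eva–Farah: 1; Eva–Nora: 2/2 … (+20 more pairs).
All other pairs contribute 0.
Summing the contributions gives betweenness(Arjun) = 33.

33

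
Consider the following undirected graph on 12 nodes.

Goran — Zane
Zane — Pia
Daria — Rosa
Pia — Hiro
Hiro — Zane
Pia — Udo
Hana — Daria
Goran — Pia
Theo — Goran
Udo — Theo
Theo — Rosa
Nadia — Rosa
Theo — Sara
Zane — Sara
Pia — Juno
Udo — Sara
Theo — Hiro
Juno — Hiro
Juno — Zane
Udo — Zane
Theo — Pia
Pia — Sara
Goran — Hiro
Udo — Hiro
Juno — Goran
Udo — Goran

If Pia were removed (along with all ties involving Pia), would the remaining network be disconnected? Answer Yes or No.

No

Even without Pia, every remaining node can still reach every other (the residual graph is connected), so Pia is not a cut vertex.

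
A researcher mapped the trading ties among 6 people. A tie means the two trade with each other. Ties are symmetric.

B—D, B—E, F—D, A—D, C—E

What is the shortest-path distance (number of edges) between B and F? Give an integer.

One shortest route is B – D – F, which uses 2 edges, and B and F are not directly tied, so nothing shorter exists. So d(B,F) = 2.

2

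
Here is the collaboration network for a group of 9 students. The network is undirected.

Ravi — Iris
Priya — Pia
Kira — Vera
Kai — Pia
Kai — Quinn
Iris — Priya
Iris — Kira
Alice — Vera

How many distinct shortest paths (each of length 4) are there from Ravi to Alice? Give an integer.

1

The shortest distance is 4, and the only length-4 path is Ravi–Iris–Kira–Vera–Alice. So there is exactly 1 shortest path.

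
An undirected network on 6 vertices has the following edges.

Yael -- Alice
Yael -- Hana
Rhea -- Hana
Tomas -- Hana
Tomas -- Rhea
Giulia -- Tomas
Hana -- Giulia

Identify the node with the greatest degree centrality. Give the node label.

Hana

Degrees — Alice:1, Giulia:2, Hana:4, Rhea:2, Tomas:3, Yael:2.
The maximum is 4, attained only by Hana.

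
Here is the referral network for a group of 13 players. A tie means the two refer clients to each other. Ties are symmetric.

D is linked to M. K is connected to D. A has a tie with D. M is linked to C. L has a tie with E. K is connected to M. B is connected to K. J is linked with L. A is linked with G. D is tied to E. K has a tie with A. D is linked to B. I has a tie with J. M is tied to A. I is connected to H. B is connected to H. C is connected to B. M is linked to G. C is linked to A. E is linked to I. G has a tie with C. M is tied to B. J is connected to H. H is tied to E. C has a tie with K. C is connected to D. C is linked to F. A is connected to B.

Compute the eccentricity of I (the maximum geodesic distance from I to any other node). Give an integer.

4

Distances from I: A:3, B:2, C:3, D:2, E:1, F:4, G:4, H:1, J:1, K:3, L:2, M:3.
The largest is 4 (to G and F), so the eccentricity of I is 4.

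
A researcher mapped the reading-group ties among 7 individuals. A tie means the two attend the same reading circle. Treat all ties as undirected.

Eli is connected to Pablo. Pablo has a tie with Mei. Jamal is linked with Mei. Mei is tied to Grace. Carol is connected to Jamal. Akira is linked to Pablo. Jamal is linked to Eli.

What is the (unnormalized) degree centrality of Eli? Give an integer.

Eli is directly tied to Jamal and Pablo. That is 2 neighbors, so the degree of Eli is 2.

2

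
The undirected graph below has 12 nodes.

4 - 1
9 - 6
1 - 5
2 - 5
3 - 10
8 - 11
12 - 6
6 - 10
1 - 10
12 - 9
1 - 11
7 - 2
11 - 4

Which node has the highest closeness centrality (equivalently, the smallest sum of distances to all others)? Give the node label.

1

Farness (sum of distances to all others) for each node — 1:21, 2:35, 3:33, 4:29, 5:27, 6:29, 7:45, 8:38, 9:38, 10:23, 11:28, 12:38.
The smallest farness is 21, for 1, so 1 has the highest closeness.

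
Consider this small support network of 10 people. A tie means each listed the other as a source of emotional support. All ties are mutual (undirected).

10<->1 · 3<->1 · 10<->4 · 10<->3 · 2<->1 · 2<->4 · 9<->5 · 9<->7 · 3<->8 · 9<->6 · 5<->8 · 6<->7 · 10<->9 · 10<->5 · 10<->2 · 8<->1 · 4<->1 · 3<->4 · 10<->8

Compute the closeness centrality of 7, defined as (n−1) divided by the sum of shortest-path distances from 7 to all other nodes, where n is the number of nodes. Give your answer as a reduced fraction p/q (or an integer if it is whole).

3/7

Distances from 7: 1:3, 2:3, 3:3, 4:3, 5:2, 6:1, 8:3, 9:1, 10:2. Sum = 21.
n = 10, so closeness = 9/21 = 3/7.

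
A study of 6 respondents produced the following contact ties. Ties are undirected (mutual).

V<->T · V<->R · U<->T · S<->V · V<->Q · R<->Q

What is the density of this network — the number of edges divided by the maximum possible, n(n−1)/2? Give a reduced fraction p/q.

2/5

There are 6 edges and 6 nodes, so the maximum possible is C(6,2) = 15.
Density = 6/15 = 2/5.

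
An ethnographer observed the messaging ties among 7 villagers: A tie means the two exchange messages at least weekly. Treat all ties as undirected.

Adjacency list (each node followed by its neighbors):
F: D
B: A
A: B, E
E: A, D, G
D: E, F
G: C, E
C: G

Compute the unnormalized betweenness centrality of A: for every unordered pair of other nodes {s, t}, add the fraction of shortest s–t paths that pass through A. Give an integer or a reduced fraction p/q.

5

Pairs whose geodesics pass through A — F–B: 1; G–B: 1; D–B: 1; B–C: 1; B–E: 1.
All other pairs contribute 0.
Summing the contributions gives betweenness(A) = 5.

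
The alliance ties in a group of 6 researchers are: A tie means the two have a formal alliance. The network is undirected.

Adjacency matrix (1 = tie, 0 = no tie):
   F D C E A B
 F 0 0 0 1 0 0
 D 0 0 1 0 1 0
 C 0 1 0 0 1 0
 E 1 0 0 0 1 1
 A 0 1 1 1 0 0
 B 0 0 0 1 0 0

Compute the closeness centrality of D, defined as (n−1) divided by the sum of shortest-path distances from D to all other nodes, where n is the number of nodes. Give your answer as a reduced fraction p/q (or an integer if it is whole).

1/2

Distances from D: A:1, B:3, C:1, E:2, F:3. Sum = 10.
n = 6, so closeness = 5/10 = 1/2.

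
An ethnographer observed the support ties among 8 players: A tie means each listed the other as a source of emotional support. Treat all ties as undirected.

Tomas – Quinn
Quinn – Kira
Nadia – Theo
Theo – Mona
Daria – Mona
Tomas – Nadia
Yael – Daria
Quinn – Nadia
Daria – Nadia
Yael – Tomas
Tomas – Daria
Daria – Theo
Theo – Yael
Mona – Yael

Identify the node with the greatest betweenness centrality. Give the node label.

Unnormalized betweenness of each node: Daria:8/3, Kira:0, Mona:0, Nadia:13/3, Quinn:6, Theo:4/3, Tomas:13/3, Yael:4/3.
Quinn has the largest value, 6, making it the main broker — the node through which the most shortest paths run.

Quinn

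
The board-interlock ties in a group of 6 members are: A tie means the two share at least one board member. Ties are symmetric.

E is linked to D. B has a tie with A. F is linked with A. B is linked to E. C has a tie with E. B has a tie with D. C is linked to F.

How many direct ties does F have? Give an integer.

F is directly tied to A and C. That is 2 neighbors, so the degree of F is 2.

2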